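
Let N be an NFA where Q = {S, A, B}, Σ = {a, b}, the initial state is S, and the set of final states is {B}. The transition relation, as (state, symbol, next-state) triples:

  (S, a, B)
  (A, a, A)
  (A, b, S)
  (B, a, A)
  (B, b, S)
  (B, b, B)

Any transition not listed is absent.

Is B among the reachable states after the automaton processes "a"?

Yes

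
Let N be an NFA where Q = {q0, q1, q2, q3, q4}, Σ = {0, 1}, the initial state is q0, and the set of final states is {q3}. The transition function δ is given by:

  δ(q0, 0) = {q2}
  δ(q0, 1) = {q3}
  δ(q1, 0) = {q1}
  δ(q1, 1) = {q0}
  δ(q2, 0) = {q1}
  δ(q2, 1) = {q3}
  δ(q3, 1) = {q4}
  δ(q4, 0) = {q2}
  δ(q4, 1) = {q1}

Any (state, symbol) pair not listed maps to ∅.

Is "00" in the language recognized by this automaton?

No

Start in {q0}.
Read '0': q0→{q2}; now {q2}.
Read '0': q2→{q1}; now {q1}.
The final set {q1} contains no accepting state.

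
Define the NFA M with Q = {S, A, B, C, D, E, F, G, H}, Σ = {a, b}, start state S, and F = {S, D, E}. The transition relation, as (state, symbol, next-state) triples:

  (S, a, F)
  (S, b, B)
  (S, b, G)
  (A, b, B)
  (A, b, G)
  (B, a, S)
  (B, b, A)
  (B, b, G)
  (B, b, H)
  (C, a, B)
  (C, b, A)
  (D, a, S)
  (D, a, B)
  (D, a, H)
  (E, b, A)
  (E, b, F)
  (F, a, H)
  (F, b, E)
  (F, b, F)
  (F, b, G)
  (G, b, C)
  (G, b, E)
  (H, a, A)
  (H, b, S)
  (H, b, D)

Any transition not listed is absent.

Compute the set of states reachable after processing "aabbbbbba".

{S, A, B, F, H}

Start in {S}.
Read 'a': {S} → {F}.
Read 'a': {F} → {H}.
Read 'b': {H} → {S, D}.
Read 'b': {S, D} → {B, G}.
Read 'b': {B, G} → {A, C, E, G, H}.
Read 'b': {A, C, E, G, H} → {S, A, B, C, D, E, F, G}.
Read 'b': {S, A, B, C, D, E, F, G} → {A, B, C, E, F, G, H}.
Read 'b': {A, B, C, E, F, G, H} → {S, A, B, C, D, E, F, G, H}.
Read 'a': {S, A, B, C, D, E, F, G, H} → {S, A, B, F, H}.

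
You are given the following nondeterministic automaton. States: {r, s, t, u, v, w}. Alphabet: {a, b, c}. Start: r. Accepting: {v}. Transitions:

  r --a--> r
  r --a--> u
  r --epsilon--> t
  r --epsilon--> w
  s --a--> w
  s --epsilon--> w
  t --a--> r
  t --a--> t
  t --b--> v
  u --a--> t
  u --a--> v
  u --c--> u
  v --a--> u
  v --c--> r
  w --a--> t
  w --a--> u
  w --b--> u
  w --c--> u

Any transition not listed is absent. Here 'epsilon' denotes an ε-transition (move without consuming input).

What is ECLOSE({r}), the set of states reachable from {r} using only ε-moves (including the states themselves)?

Begin with {r}.
ε-move r → t; add t.
ε-move r → w; add w.

{r, t, w}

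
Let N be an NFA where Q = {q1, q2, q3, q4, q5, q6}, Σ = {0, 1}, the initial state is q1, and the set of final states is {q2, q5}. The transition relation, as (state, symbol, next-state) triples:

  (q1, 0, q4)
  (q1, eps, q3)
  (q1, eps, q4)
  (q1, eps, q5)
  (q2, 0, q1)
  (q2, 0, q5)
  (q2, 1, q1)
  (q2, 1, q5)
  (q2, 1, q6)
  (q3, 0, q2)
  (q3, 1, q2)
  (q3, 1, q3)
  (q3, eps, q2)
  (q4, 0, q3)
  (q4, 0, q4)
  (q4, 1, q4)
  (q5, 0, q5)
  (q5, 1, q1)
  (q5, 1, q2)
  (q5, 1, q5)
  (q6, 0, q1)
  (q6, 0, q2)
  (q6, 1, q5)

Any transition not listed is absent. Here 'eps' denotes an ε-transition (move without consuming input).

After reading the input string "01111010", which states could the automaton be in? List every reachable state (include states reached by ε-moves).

Start: ε-closure({q1}) = {q1, q2, q3, q4, q5}.
Read '0': q1→{q4}, q2→{q1, q5}, q3→{q2}, q4→{q3, q4}, q5→{q5}; now {q1, q2, q3, q4, q5}.
Read '1': q1→∅, q2→{q1, q5, q6}, q3→{q2, q3}, q4→{q4}, q5→{q1, q2, q5}; now {q1, q2, q3, q4, q5, q6}.
Read '1': q1→∅, q2→{q1, q5, q6}, q3→{q2, q3}, q4→{q4}, q5→{q1, q2, q5}, q6→{q5}; now {q1, q2, q3, q4, q5, q6}.
Read '1': q1→∅, q2→{q1, q5, q6}, q3→{q2, q3}, q4→{q4}, q5→{q1, q2, q5}, q6→{q5}; now {q1, q2, q3, q4, q5, q6}.
Read '1': q1→∅, q2→{q1, q5, q6}, q3→{q2, q3}, q4→{q4}, q5→{q1, q2, q5}, q6→{q5}; now {q1, q2, q3, q4, q5, q6}.
Read '0': q1→{q4}, q2→{q1, q5}, q3→{q2}, q4→{q3, q4}, q5→{q5}, q6→{q1, q2}; now {q1, q2, q3, q4, q5}.
Read '1': q1→∅, q2→{q1, q5, q6}, q3→{q2, q3}, q4→{q4}, q5→{q1, q2, q5}; now {q1, q2, q3, q4, q5, q6}.
Read '0': q1→{q4}, q2→{q1, q5}, q3→{q2}, q4→{q3, q4}, q5→{q5}, q6→{q1, q2}; now {q1, q2, q3, q4, q5}.

{q1, q2, q3, q4, q5}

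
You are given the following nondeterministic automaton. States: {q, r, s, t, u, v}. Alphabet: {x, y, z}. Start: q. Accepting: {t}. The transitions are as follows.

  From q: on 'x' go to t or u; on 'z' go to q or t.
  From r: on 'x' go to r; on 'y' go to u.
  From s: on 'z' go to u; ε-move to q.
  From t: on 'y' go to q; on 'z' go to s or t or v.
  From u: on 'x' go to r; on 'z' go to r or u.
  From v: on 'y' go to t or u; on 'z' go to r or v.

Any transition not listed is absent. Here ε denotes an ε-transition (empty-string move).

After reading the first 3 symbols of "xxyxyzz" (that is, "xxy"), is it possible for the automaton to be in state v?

Start in {q}.
Read 'x': q→{t, u}; now {t, u}.
Read 'x': t→∅, u→{r}; now {r}.
Read 'y': r→{u}; now {u}.
State v is not in {u}.

No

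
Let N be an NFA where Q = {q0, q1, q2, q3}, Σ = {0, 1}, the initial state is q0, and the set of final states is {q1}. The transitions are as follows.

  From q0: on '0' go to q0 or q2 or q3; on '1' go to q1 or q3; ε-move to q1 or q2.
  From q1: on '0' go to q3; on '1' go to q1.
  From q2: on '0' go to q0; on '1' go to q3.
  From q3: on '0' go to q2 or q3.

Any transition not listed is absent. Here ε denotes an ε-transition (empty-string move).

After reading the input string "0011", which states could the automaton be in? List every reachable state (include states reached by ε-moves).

Start: ε-closure({q0}) = {q0, q1, q2}.
Read '0': {q0, q1, q2} → {q0, q1, q2, q3}.
Read '0': {q0, q1, q2, q3} → {q0, q1, q2, q3}.
Read '1': {q0, q1, q2, q3} → {q1, q3}.
Read '1': {q1, q3} → {q1}.

{q1}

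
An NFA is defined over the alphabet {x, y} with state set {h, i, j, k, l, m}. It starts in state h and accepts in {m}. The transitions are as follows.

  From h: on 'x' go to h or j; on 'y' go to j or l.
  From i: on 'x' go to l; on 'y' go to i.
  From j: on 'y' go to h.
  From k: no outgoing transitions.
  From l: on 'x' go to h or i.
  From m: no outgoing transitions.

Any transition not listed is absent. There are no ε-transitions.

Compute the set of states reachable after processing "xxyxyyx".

{h, i, j, l}

Start in {h}.
Read 'x': h→{h, j}; now {h, j}.
Read 'x': h→{h, j}, j→∅; now {h, j}.
Read 'y': h→{j, l}, j→{h}; now {h, j, l}.
Read 'x': h→{h, j}, j→∅, l→{h, i}; now {h, i, j}.
Read 'y': h→{j, l}, i→{i}, j→{h}; now {h, i, j, l}.
Read 'y': h→{j, l}, i→{i}, j→{h}, l→∅; now {h, i, j, l}.
Read 'x': h→{h, j}, i→{l}, j→∅, l→{h, i}; now {h, i, j, l}.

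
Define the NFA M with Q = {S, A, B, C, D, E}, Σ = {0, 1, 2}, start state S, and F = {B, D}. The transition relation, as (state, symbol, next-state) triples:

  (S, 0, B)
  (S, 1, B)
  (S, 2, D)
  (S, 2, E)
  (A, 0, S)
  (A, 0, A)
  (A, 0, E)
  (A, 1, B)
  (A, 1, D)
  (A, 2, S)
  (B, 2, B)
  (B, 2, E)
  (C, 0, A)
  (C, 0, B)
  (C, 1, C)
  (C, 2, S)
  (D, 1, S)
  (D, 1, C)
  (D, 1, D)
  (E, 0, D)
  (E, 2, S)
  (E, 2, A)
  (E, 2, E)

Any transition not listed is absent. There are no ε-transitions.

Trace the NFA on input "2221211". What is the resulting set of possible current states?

{S, B, C, D}

Start in {S}.
Read '2': {S} → {D, E}.
Read '2': {D, E} → {S, A, E}.
Read '2': {S, A, E} → {S, A, D, E}.
Read '1': {S, A, D, E} → {S, B, C, D}.
Read '2': {S, B, C, D} → {S, B, D, E}.
Read '1': {S, B, D, E} → {S, B, C, D}.
Read '1': {S, B, C, D} → {S, B, C, D}.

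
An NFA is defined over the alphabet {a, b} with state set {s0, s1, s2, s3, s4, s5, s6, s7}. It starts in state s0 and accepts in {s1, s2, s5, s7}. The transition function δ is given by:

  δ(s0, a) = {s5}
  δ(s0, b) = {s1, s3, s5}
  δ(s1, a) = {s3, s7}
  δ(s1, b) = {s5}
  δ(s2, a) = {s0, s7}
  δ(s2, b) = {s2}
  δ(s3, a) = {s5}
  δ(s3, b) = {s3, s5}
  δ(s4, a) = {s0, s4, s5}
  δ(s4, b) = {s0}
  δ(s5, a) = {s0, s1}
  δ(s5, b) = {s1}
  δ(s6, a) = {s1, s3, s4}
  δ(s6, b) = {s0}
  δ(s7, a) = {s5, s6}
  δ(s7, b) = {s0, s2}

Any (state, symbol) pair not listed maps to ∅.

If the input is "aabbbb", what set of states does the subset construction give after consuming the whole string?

{s1, s3, s5}

Start in {s0}.
Read 'a': s0→{s5}; now {s5}.
Read 'a': s5→{s0, s1}; now {s0, s1}.
Read 'b': s0→{s1, s3, s5}, s1→{s5}; now {s1, s3, s5}.
Read 'b': s1→{s5}, s3→{s3, s5}, s5→{s1}; now {s1, s3, s5}.
Read 'b': s1→{s5}, s3→{s3, s5}, s5→{s1}; now {s1, s3, s5}.
Read 'b': s1→{s5}, s3→{s3, s5}, s5→{s1}; now {s1, s3, s5}.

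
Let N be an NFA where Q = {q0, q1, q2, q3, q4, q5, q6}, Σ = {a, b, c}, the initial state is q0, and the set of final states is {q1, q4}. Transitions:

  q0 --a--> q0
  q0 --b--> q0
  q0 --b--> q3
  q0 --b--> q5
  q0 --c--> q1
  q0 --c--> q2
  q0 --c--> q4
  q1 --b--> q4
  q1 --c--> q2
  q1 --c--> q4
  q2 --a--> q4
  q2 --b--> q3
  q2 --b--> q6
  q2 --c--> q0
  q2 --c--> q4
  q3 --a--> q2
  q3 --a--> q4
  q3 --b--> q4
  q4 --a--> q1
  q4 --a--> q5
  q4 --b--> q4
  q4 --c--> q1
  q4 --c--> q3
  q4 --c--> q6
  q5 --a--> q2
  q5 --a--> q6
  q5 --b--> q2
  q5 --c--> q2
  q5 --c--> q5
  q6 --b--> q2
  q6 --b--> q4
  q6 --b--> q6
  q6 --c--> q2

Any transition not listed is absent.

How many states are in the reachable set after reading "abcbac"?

7

Start in {q0}.
Read 'a': q0→{q0}; now {q0}.
Read 'b': q0→{q0, q3, q5}; now {q0, q3, q5}.
Read 'c': q0→{q1, q2, q4}, q3→∅, q5→{q2, q5}; now {q1, q2, q4, q5}.
Read 'b': q1→{q4}, q2→{q3, q6}, q4→{q4}, q5→{q2}; now {q2, q3, q4, q6}.
Read 'a': q2→{q4}, q3→{q2, q4}, q4→{q1, q5}, q6→∅; now {q1, q2, q4, q5}.
Read 'c': q1→{q2, q4}, q2→{q0, q4}, q4→{q1, q3, q6}, q5→{q2, q5}; now {q0, q1, q2, q3, q4, q5, q6}.
That set has 7 states.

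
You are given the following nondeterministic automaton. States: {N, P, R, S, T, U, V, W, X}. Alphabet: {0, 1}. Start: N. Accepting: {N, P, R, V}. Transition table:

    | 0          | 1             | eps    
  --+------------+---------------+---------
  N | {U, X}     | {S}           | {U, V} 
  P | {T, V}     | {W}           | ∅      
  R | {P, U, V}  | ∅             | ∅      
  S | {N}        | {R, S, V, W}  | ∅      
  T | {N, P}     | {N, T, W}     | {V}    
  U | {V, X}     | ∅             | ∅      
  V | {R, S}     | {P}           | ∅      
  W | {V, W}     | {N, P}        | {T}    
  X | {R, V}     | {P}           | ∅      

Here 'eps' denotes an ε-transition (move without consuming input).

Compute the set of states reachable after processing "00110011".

{N, P, R, S, T, U, V, W}

Start: ε-closure({N}) = {N, U, V}.
Read '0': N→{U, X}, U→{V, X}, V→{R, S}; now {R, S, U, V, X}.
Read '0': R→{P, U, V}, S→{N}, U→{V, X}, V→{R, S}, X→{R, V}; now {N, P, R, S, U, V, X}.
Read '1': N→{S}, P→{W}, R→∅, S→{R, S, V, W}, U→∅, V→{P}, X→{P}; union {P, R, S, V, W}; ε-closure = {P, R, S, T, V, W}.
Read '1': P→{W}, R→∅, S→{R, S, V, W}, T→{N, T, W}, V→{P}, W→{N, P}; union {N, P, R, S, T, V, W}; ε-closure = {N, P, R, S, T, U, V, W}.
Read '0': N→{U, X}, P→{T, V}, R→{P, U, V}, S→{N}, T→{N, P}, U→{V, X}, V→{R, S}, W→{V, W}; now {N, P, R, S, T, U, V, W, X}.
Read '0': N→{U, X}, P→{T, V}, R→{P, U, V}, S→{N}, T→{N, P}, U→{V, X}, V→{R, S}, W→{V, W}, X→{R, V}; now {N, P, R, S, T, U, V, W, X}.
Read '1': N→{S}, P→{W}, R→∅, S→{R, S, V, W}, T→{N, T, W}, U→∅, V→{P}, W→{N, P}, X→{P}; union {N, P, R, S, T, V, W}; ε-closure = {N, P, R, S, T, U, V, W}.
Read '1': N→{S}, P→{W}, R→∅, S→{R, S, V, W}, T→{N, T, W}, U→∅, V→{P}, W→{N, P}; union {N, P, R, S, T, V, W}; ε-closure = {N, P, R, S, T, U, V, W}.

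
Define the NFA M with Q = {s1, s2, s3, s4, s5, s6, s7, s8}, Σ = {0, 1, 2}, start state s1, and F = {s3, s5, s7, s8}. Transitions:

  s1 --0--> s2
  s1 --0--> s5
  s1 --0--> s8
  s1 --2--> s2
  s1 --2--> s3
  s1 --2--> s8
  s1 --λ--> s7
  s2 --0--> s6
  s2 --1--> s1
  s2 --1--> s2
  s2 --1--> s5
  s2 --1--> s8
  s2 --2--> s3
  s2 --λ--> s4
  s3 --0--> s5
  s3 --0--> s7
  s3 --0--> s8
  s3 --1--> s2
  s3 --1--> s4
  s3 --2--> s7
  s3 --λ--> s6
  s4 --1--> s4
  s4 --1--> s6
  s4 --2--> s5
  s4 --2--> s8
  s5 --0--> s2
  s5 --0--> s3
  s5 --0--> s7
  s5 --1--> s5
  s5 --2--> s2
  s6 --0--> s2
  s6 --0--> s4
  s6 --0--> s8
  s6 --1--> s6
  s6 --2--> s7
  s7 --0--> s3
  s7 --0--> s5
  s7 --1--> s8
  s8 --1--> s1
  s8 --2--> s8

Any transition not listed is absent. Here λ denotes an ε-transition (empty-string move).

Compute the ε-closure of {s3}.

{s3, s6}

Begin with {s3}.
ε-move s3 → s6; add s6.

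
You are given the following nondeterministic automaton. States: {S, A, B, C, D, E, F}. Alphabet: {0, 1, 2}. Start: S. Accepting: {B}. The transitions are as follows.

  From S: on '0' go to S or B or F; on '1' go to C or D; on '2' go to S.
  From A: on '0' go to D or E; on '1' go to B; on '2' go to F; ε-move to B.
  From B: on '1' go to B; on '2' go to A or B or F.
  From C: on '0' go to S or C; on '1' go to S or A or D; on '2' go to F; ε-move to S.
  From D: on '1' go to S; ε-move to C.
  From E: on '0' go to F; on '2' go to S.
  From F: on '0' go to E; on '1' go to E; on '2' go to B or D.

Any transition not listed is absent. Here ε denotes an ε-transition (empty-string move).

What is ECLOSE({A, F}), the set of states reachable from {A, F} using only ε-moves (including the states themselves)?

{A, B, F}

Begin with {A, F}.
ε-move A → B; add B.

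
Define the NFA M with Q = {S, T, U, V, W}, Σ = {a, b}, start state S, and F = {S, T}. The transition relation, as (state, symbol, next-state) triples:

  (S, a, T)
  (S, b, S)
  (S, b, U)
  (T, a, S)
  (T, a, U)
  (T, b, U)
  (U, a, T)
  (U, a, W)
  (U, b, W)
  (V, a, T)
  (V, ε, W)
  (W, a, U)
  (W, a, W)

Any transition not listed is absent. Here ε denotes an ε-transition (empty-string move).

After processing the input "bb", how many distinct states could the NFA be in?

3

Start in {S}.
Read 'b': {S} → {S, U}.
Read 'b': {S, U} → {S, U, W}.
That set has 3 states.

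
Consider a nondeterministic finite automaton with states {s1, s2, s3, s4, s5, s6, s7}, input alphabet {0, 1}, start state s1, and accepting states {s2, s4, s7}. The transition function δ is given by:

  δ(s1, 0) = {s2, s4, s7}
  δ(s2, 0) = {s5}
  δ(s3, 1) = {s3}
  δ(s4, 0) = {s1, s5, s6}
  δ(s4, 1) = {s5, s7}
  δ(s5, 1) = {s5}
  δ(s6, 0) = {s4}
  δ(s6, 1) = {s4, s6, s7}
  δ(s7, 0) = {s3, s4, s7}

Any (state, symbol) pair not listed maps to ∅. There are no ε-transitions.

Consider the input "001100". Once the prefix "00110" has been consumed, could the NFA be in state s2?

Start in {s1}.
Read '0': {s1} → {s2, s4, s7}.
Read '0': {s2, s4, s7} → {s1, s3, s4, s5, s6, s7}.
Read '1': {s1, s3, s4, s5, s6, s7} → {s3, s4, s5, s6, s7}.
Read '1': {s3, s4, s5, s6, s7} → {s3, s4, s5, s6, s7}.
Read '0': {s3, s4, s5, s6, s7} → {s1, s3, s4, s5, s6, s7}.
State s2 is not in {s1, s3, s4, s5, s6, s7}.

No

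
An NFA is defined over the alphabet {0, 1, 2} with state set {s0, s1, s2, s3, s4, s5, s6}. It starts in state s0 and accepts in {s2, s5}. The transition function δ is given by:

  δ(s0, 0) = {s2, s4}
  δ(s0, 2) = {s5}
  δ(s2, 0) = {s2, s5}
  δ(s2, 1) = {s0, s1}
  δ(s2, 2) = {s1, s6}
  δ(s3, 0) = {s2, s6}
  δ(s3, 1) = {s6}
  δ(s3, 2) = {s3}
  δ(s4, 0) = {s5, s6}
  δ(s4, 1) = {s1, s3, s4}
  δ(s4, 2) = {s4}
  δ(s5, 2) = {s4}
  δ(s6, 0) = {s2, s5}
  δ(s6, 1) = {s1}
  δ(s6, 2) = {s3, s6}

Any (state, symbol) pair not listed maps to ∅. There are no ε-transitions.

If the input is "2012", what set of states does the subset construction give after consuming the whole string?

∅

Start in {s0}.
Read '2': s0→{s5}; now {s5}.
Read '0': s5→∅; now ∅.
The set is empty and remains empty for the remaining 2 symbols.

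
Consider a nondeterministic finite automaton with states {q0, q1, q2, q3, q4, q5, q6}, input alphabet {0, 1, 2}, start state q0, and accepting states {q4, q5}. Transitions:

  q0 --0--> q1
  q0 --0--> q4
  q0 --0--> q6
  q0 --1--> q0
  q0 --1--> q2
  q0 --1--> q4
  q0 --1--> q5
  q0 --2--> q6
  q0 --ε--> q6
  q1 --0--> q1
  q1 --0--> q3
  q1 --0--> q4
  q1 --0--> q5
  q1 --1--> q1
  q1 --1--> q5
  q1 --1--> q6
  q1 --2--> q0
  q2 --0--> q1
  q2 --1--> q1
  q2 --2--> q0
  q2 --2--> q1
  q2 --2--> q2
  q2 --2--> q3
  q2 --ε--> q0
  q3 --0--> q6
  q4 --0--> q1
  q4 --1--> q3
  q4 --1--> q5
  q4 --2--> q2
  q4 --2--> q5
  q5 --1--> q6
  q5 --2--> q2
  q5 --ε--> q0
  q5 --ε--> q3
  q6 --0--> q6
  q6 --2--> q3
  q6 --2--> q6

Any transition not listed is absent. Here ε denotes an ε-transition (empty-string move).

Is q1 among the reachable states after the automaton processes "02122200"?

Yes

Start: ε-closure({q0}) = {q0, q6}.
Read '0': q0→{q1, q4, q6}, q6→{q6}; now {q1, q4, q6}.
Read '2': q1→{q0}, q4→{q2, q5}, q6→{q3, q6}; now {q0, q2, q3, q5, q6}.
Read '1': q0→{q0, q2, q4, q5}, q2→{q1}, q3→∅, q5→{q6}, q6→∅; union {q0, q1, q2, q4, q5, q6}; ε-closure = {q0, q1, q2, q3, q4, q5, q6}.
Read '2': q0→{q6}, q1→{q0}, q2→{q0, q1, q2, q3}, q3→∅, q4→{q2, q5}, q5→{q2}, q6→{q3, q6}; now {q0, q1, q2, q3, q5, q6}.
Read '2': q0→{q6}, q1→{q0}, q2→{q0, q1, q2, q3}, q3→∅, q5→{q2}, q6→{q3, q6}; now {q0, q1, q2, q3, q6}.
Read '2': q0→{q6}, q1→{q0}, q2→{q0, q1, q2, q3}, q3→∅, q6→{q3, q6}; now {q0, q1, q2, q3, q6}.
Read '0': q0→{q1, q4, q6}, q1→{q1, q3, q4, q5}, q2→{q1}, q3→{q6}, q6→{q6}; union {q1, q3, q4, q5, q6}; ε-closure = {q0, q1, q3, q4, q5, q6}.
Read '0': q0→{q1, q4, q6}, q1→{q1, q3, q4, q5}, q3→{q6}, q4→{q1}, q5→∅, q6→{q6}; union {q1, q3, q4, q5, q6}; ε-closure = {q0, q1, q3, q4, q5, q6}.
State q1 is in {q0, q1, q3, q4, q5, q6}.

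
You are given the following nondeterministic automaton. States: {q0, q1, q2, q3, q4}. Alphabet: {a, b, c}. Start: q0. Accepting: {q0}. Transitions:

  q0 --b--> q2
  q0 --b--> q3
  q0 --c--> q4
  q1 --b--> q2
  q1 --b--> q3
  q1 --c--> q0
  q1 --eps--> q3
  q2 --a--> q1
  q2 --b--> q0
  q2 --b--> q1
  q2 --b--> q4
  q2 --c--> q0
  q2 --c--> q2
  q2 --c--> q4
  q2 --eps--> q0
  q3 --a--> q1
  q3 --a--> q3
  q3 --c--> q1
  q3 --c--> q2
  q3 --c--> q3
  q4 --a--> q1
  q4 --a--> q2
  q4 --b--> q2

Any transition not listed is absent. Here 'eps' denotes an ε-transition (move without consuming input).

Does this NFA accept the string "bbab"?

Yes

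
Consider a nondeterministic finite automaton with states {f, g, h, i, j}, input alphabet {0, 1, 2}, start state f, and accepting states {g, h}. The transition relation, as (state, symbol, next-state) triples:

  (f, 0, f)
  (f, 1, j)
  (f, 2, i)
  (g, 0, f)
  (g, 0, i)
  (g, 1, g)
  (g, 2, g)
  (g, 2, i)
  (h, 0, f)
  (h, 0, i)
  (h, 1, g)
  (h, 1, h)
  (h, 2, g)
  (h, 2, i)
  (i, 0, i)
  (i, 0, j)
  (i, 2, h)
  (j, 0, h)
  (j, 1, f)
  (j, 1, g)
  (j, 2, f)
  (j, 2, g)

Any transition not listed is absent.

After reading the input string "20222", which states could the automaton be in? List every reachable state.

Start in {f}.
Read '2': f→{i}; now {i}.
Read '0': i→{i, j}; now {i, j}.
Read '2': i→{h}, j→{f, g}; now {f, g, h}.
Read '2': f→{i}, g→{g, i}, h→{g, i}; now {g, i}.
Read '2': g→{g, i}, i→{h}; now {g, h, i}.

{g, h, i}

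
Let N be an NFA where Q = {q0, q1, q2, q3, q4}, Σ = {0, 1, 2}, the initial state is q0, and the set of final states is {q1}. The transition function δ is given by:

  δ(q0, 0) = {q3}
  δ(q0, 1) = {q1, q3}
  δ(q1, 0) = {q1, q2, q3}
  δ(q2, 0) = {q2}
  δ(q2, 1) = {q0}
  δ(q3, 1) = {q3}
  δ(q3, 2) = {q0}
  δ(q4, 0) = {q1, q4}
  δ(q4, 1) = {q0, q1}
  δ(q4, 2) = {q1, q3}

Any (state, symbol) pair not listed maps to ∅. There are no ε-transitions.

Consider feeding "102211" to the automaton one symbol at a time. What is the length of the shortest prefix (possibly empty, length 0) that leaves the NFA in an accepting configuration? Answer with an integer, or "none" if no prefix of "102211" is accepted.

Start in {q0}.
Read '1': q0→{q1, q3}; now {q1, q3}.
None of the earlier sets intersect F, but {q1, q3} does.

1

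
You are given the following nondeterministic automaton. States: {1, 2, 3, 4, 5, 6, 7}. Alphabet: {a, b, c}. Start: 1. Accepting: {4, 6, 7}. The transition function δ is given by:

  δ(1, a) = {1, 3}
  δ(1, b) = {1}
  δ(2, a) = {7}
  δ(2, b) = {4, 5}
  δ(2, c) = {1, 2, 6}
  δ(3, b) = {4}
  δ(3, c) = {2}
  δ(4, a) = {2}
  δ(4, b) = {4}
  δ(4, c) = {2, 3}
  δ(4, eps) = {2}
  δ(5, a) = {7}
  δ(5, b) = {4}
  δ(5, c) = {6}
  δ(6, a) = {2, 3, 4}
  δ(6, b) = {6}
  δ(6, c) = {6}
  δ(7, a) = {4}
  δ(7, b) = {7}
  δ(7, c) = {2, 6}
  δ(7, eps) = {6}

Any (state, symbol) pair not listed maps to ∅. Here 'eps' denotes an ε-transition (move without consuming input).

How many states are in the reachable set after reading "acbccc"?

Start in {1}.
Read 'a': 1→{1, 3}; now {1, 3}.
Read 'c': 1→∅, 3→{2}; now {2}.
Read 'b': 2→{4, 5}; union {4, 5}; ε-closure = {2, 4, 5}.
Read 'c': 2→{1, 2, 6}, 4→{2, 3}, 5→{6}; now {1, 2, 3, 6}.
Read 'c': 1→∅, 2→{1, 2, 6}, 3→{2}, 6→{6}; now {1, 2, 6}.
Read 'c': 1→∅, 2→{1, 2, 6}, 6→{6}; now {1, 2, 6}.
That set has 3 states.

3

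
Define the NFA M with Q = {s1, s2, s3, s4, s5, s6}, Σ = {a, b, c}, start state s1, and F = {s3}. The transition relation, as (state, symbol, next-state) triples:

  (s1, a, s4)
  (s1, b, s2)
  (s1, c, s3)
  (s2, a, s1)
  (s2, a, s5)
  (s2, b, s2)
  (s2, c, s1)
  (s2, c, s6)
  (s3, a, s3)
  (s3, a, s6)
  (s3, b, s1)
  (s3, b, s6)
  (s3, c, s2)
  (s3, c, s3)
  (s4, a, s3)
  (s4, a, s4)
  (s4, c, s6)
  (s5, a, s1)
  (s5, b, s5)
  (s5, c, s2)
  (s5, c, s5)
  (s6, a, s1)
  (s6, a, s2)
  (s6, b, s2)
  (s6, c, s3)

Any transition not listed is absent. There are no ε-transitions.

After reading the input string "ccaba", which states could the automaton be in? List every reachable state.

Start in {s1}.
Read 'c': {s1} → {s3}.
Read 'c': {s3} → {s2, s3}.
Read 'a': {s2, s3} → {s1, s3, s5, s6}.
Read 'b': {s1, s3, s5, s6} → {s1, s2, s5, s6}.
Read 'a': {s1, s2, s5, s6} → {s1, s2, s4, s5}.

{s1, s2, s4, s5}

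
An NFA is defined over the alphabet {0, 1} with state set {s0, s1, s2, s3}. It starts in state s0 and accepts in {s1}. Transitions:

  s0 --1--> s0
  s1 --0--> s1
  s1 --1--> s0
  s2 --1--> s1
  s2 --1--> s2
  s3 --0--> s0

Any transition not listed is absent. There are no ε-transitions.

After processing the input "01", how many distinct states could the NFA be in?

Start in {s0}.
Read '0': s0→∅; now ∅.
The set is empty and remains empty for the remaining 1 symbol.
That set has 0 states.

0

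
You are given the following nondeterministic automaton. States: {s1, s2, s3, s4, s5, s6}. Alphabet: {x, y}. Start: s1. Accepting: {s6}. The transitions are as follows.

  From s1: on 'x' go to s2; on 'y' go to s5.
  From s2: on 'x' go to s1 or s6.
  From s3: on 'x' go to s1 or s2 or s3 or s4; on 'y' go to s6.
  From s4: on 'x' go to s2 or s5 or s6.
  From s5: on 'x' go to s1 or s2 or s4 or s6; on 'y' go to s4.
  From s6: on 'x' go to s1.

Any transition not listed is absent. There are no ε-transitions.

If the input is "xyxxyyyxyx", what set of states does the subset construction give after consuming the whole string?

∅

Start in {s1}.
Read 'x': s1→{s2}; now {s2}.
Read 'y': s2→∅; now ∅.
The set is empty and remains empty for the remaining 8 symbols.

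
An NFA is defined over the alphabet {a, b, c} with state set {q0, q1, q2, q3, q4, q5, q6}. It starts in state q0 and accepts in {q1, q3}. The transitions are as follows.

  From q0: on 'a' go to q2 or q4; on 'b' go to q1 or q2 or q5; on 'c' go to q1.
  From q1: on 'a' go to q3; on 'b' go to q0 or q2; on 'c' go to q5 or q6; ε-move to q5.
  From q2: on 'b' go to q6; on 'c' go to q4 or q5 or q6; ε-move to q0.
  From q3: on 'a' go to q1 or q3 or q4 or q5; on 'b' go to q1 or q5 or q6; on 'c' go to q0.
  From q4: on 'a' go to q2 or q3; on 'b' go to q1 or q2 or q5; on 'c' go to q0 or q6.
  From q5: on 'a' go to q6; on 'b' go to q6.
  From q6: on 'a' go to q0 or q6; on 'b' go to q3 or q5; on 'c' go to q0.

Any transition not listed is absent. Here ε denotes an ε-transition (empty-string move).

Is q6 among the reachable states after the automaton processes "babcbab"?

Start in {q0}.
Read 'b': {q0} → {q0, q1, q2, q5}.
Read 'a': {q0, q1, q2, q5} → {q0, q2, q3, q4, q6}.
Read 'b': {q0, q2, q3, q4, q6} → {q0, q1, q2, q3, q5, q6}.
Read 'c': {q0, q1, q2, q3, q5, q6} → {q0, q1, q4, q5, q6}.
Read 'b': {q0, q1, q4, q5, q6} → {q0, q1, q2, q3, q5, q6}.
Read 'a': {q0, q1, q2, q3, q5, q6} → {q0, q1, q2, q3, q4, q5, q6}.
Read 'b': {q0, q1, q2, q3, q4, q5, q6} → {q0, q1, q2, q3, q5, q6}.
State q6 is in {q0, q1, q2, q3, q5, q6}.

Yes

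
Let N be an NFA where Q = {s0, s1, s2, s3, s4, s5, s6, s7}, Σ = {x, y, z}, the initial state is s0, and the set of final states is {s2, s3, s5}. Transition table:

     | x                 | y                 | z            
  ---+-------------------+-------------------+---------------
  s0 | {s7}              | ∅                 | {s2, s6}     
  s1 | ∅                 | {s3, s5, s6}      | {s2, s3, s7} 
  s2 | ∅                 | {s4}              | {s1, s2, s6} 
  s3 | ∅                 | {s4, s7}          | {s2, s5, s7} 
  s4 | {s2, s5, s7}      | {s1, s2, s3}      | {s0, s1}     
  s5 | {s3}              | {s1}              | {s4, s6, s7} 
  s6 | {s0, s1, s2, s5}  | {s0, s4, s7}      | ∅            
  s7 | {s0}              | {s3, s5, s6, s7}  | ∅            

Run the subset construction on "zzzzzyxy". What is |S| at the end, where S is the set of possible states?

6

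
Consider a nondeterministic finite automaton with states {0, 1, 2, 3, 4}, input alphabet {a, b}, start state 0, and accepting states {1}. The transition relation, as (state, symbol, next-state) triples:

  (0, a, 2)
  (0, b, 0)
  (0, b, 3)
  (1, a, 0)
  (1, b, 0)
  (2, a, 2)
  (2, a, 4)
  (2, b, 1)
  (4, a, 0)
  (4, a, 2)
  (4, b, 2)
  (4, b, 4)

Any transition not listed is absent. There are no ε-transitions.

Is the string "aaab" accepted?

Yes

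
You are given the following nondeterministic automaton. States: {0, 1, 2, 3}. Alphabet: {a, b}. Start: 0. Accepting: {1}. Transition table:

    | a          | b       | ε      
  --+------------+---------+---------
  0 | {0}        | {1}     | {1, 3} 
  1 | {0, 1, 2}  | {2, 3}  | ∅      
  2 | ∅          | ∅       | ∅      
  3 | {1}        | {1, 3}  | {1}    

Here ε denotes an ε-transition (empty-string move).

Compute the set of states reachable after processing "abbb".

Start: ε-closure({0}) = {0, 1, 3}.
Read 'a': {0, 1, 3} → {0, 1, 2, 3}.
Read 'b': {0, 1, 2, 3} → {1, 2, 3}.
Read 'b': {1, 2, 3} → {1, 2, 3}.
Read 'b': {1, 2, 3} → {1, 2, 3}.

{1, 2, 3}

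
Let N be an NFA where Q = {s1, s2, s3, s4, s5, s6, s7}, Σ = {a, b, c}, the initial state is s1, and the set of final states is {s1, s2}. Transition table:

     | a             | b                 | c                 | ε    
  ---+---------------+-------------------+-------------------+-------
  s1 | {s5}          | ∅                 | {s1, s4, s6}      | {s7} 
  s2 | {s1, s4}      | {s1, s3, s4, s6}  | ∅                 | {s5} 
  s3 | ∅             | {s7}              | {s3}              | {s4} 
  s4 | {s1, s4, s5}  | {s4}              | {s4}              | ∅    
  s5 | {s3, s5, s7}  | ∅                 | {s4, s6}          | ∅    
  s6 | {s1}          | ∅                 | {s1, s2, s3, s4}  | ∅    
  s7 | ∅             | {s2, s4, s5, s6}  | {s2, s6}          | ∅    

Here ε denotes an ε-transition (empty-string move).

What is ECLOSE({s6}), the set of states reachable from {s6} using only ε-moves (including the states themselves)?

{s6}

Begin with {s6}.
No ε-moves leave this set, so the closure equals the set itself.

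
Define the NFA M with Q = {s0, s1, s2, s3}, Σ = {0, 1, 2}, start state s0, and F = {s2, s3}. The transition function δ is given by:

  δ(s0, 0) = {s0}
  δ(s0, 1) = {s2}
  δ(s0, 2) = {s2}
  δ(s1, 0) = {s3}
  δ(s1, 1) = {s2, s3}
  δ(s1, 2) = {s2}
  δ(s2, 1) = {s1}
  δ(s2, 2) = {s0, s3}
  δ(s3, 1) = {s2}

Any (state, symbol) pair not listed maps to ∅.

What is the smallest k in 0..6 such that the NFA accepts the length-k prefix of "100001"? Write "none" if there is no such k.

1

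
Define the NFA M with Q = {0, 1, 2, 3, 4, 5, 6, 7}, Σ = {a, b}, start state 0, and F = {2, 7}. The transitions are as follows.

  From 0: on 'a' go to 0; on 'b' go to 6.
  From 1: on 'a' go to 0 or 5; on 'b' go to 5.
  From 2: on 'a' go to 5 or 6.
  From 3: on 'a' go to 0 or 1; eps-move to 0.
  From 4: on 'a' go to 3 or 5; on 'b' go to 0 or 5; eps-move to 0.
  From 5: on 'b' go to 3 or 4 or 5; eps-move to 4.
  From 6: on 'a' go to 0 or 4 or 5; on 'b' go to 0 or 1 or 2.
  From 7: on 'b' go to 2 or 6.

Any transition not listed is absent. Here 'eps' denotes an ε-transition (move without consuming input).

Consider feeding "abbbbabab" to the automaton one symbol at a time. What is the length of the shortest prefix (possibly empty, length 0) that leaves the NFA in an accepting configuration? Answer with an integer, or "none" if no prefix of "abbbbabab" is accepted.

Start in {0}.
Read 'a': {0} → {0}.
Read 'b': {0} → {6}.
Read 'b': {6} → {0, 1, 2}.
None of the earlier sets intersect F, but {0, 1, 2} does.

3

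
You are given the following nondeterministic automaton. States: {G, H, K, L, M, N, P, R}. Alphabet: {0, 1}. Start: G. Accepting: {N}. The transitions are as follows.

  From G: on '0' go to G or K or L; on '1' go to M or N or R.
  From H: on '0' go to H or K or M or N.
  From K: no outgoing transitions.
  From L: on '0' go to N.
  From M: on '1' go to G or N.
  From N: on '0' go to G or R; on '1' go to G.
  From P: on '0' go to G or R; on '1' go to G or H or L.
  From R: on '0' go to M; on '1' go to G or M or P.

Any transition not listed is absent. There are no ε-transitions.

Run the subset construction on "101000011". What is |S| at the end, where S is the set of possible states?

Start in {G}.
Read '1': G→{M, N, R}; now {M, N, R}.
Read '0': M→∅, N→{G, R}, R→{M}; now {G, M, R}.
Read '1': G→{M, N, R}, M→{G, N}, R→{G, M, P}; now {G, M, N, P, R}.
Read '0': G→{G, K, L}, M→∅, N→{G, R}, P→{G, R}, R→{M}; now {G, K, L, M, R}.
Read '0': G→{G, K, L}, K→∅, L→{N}, M→∅, R→{M}; now {G, K, L, M, N}.
Read '0': G→{G, K, L}, K→∅, L→{N}, M→∅, N→{G, R}; now {G, K, L, N, R}.
Read '0': G→{G, K, L}, K→∅, L→{N}, N→{G, R}, R→{M}; now {G, K, L, M, N, R}.
Read '1': G→{M, N, R}, K→∅, L→∅, M→{G, N}, N→{G}, R→{G, M, P}; now {G, M, N, P, R}.
Read '1': G→{M, N, R}, M→{G, N}, N→{G}, P→{G, H, L}, R→{G, M, P}; now {G, H, L, M, N, P, R}.
That set has 7 states.

7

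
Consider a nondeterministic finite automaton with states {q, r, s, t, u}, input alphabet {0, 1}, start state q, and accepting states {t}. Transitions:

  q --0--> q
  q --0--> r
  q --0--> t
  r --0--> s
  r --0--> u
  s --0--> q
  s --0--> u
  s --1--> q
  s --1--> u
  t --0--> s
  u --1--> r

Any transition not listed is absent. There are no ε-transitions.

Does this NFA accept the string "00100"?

Yes

Start in {q}.
Read '0': {q} → {q, r, t}.
Read '0': {q, r, t} → {q, r, s, t, u}.
Read '1': {q, r, s, t, u} → {q, r, u}.
Read '0': {q, r, u} → {q, r, s, t, u}.
Read '0': {q, r, s, t, u} → {q, r, s, t, u}.
The final set {q, r, s, t, u} contains the accepting state t.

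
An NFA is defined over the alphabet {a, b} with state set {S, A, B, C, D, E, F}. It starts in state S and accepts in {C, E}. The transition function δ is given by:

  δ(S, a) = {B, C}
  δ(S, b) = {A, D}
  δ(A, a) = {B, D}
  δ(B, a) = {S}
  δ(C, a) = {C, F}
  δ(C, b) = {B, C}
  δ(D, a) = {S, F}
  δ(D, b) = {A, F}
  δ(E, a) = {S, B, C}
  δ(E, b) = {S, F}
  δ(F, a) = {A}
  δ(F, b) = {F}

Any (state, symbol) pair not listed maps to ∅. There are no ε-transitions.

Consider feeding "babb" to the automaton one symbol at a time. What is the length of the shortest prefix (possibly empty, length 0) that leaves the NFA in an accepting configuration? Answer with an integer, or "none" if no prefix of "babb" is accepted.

none

Start in {S}.
Read 'b': {S} → {A, D}.
Read 'a': {A, D} → {S, B, D, F}.
Read 'b': {S, B, D, F} → {A, D, F}.
Read 'b': {A, D, F} → {A, F}.
No reachable set along the way intersects F.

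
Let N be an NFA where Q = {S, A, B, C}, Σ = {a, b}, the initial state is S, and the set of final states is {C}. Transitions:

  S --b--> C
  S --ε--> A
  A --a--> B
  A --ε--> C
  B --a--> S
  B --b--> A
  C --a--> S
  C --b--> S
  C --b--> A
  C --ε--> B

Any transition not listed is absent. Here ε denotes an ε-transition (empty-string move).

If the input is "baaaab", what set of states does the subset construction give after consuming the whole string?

Start: ε-closure({S}) = {S, A, B, C}.
Read 'b': {S, A, B, C} → {S, A, B, C}.
Read 'a': {S, A, B, C} → {S, A, B, C}.
Read 'a': {S, A, B, C} → {S, A, B, C}.
Read 'a': {S, A, B, C} → {S, A, B, C}.
Read 'a': {S, A, B, C} → {S, A, B, C}.
Read 'b': {S, A, B, C} → {S, A, B, C}.

{S, A, B, C}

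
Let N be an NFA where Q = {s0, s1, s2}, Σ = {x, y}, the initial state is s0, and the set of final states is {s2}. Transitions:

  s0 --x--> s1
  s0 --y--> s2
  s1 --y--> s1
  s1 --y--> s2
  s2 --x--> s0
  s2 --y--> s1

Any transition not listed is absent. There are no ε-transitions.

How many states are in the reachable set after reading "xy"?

2

Start in {s0}.
Read 'x': s0→{s1}; now {s1}.
Read 'y': s1→{s1, s2}; now {s1, s2}.
That set has 2 states.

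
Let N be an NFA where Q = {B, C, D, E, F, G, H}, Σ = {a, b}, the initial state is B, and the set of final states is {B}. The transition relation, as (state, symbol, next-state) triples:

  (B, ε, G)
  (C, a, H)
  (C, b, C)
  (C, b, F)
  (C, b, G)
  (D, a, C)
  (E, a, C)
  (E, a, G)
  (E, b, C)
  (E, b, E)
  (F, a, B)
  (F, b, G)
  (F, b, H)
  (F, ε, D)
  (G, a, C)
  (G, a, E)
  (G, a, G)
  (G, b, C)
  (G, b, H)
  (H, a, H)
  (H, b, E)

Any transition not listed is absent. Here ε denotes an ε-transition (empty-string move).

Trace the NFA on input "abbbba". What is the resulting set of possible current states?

{B, C, E, G, H}

Start: ε-closure({B}) = {B, G}.
Read 'a': B→∅, G→{C, E, G}; now {C, E, G}.
Read 'b': C→{C, F, G}, E→{C, E}, G→{C, H}; union {C, E, F, G, H}; ε-closure = {C, D, E, F, G, H}.
Read 'b': C→{C, F, G}, D→∅, E→{C, E}, F→{G, H}, G→{C, H}, H→{E}; union {C, E, F, G, H}; ε-closure = {C, D, E, F, G, H}.
Read 'b': C→{C, F, G}, D→∅, E→{C, E}, F→{G, H}, G→{C, H}, H→{E}; union {C, E, F, G, H}; ε-closure = {C, D, E, F, G, H}.
Read 'b': C→{C, F, G}, D→∅, E→{C, E}, F→{G, H}, G→{C, H}, H→{E}; union {C, E, F, G, H}; ε-closure = {C, D, E, F, G, H}.
Read 'a': C→{H}, D→{C}, E→{C, G}, F→{B}, G→{C, E, G}, H→{H}; now {B, C, E, G, H}.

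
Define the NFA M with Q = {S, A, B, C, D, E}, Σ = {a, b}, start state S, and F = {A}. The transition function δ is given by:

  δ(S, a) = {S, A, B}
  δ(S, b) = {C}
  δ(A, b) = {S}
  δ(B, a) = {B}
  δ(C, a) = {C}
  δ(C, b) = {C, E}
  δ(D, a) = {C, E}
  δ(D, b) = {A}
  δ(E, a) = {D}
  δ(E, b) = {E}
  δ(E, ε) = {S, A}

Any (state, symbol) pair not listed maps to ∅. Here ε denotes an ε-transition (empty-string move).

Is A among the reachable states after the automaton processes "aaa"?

Start in {S}.
Read 'a': {S} → {S, A, B}.
Read 'a': {S, A, B} → {S, A, B}.
Read 'a': {S, A, B} → {S, A, B}.
State A is in {S, A, B}.

Yes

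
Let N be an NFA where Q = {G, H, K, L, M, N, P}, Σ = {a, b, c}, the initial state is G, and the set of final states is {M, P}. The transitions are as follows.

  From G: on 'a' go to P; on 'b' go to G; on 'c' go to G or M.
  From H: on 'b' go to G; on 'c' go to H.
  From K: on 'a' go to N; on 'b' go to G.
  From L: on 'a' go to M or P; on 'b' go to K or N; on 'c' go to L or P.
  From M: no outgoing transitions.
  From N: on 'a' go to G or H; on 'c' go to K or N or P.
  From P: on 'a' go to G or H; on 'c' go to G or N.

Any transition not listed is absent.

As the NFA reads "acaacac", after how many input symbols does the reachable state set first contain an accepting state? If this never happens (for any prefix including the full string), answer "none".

1

Start in {G}.
Read 'a': G→{P}; now {P}.
None of the earlier sets intersect F, but {P} does.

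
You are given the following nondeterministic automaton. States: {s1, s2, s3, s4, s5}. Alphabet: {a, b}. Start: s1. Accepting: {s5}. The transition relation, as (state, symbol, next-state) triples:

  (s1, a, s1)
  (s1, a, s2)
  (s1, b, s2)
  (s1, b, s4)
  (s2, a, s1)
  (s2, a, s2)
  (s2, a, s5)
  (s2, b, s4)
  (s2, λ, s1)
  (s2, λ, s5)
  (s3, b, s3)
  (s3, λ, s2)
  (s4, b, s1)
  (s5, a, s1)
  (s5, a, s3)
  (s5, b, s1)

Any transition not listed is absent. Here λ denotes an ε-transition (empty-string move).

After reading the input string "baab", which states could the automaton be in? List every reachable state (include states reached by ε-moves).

Start in {s1}.
Read 'b': s1→{s2, s4}; union {s2, s4}; ε-closure = {s1, s2, s4, s5}.
Read 'a': s1→{s1, s2}, s2→{s1, s2, s5}, s4→∅, s5→{s1, s3}; now {s1, s2, s3, s5}.
Read 'a': s1→{s1, s2}, s2→{s1, s2, s5}, s3→∅, s5→{s1, s3}; now {s1, s2, s3, s5}.
Read 'b': s1→{s2, s4}, s2→{s4}, s3→{s3}, s5→{s1}; union {s1, s2, s3, s4}; ε-closure = {s1, s2, s3, s4, s5}.

{s1, s2, s3, s4, s5}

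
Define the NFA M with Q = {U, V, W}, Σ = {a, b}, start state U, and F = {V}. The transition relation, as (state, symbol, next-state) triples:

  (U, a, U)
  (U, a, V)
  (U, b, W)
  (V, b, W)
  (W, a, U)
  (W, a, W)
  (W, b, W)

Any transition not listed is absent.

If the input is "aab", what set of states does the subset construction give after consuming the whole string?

{W}

Start in {U}.
Read 'a': U→{U, V}; now {U, V}.
Read 'a': U→{U, V}, V→∅; now {U, V}.
Read 'b': U→{W}, V→{W}; now {W}.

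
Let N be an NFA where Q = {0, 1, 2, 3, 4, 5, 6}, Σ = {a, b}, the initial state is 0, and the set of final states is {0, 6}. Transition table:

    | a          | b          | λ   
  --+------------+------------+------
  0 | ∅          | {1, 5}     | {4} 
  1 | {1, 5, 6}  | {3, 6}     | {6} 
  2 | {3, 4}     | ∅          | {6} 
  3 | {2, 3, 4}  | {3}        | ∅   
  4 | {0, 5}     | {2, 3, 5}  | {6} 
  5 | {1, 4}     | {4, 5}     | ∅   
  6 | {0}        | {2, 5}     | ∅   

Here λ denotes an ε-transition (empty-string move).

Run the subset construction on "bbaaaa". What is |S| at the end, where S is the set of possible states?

7

Start: ε-closure({0}) = {0, 4, 6}.
Read 'b': 0→{1, 5}, 4→{2, 3, 5}, 6→{2, 5}; union {1, 2, 3, 5}; ε-closure = {1, 2, 3, 5, 6}.
Read 'b': 1→{3, 6}, 2→∅, 3→{3}, 5→{4, 5}, 6→{2, 5}; now {2, 3, 4, 5, 6}.
Read 'a': 2→{3, 4}, 3→{2, 3, 4}, 4→{0, 5}, 5→{1, 4}, 6→{0}; union {0, 1, 2, 3, 4, 5}; ε-closure = {0, 1, 2, 3, 4, 5, 6}.
Read 'a': 0→∅, 1→{1, 5, 6}, 2→{3, 4}, 3→{2, 3, 4}, 4→{0, 5}, 5→{1, 4}, 6→{0}; now {0, 1, 2, 3, 4, 5, 6}.
Read 'a': 0→∅, 1→{1, 5, 6}, 2→{3, 4}, 3→{2, 3, 4}, 4→{0, 5}, 5→{1, 4}, 6→{0}; now {0, 1, 2, 3, 4, 5, 6}.
Read 'a': 0→∅, 1→{1, 5, 6}, 2→{3, 4}, 3→{2, 3, 4}, 4→{0, 5}, 5→{1, 4}, 6→{0}; now {0, 1, 2, 3, 4, 5, 6}.
That set has 7 states.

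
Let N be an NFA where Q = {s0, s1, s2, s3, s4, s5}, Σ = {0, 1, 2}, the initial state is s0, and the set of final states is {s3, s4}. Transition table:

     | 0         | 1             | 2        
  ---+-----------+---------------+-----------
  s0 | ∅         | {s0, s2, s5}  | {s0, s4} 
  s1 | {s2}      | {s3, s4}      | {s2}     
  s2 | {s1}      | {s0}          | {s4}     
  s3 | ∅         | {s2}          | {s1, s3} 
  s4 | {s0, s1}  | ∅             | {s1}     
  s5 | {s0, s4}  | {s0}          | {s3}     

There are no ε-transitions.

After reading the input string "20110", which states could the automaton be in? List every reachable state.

Start in {s0}.
Read '2': s0→{s0, s4}; now {s0, s4}.
Read '0': s0→∅, s4→{s0, s1}; now {s0, s1}.
Read '1': s0→{s0, s2, s5}, s1→{s3, s4}; now {s0, s2, s3, s4, s5}.
Read '1': s0→{s0, s2, s5}, s2→{s0}, s3→{s2}, s4→∅, s5→{s0}; now {s0, s2, s5}.
Read '0': s0→∅, s2→{s1}, s5→{s0, s4}; now {s0, s1, s4}.

{s0, s1, s4}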